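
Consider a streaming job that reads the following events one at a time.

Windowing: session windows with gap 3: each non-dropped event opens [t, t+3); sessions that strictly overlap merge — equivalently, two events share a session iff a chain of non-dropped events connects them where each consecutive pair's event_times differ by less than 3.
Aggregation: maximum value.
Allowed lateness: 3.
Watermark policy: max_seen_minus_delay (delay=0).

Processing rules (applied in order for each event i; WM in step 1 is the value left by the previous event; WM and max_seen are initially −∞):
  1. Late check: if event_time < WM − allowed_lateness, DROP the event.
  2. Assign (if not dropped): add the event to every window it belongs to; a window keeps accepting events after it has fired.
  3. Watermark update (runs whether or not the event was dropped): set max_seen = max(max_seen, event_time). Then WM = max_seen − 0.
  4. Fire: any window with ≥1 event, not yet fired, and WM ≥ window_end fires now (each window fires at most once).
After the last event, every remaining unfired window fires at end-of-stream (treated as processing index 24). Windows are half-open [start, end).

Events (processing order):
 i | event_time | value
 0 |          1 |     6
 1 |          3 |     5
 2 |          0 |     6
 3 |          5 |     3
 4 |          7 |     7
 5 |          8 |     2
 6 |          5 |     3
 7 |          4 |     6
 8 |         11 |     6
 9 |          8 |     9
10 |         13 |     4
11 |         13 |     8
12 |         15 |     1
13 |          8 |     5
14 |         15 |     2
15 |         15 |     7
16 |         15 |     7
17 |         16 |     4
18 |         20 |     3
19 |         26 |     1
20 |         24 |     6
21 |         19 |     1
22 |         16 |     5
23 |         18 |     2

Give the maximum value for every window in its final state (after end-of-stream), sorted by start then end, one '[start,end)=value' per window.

[0,11)=9 [11,19)=8 [20,23)=3 [24,29)=6

i=0 t=1 v=6: → [1,4); WM=1
i=1 t=3 v=5: → [1,6); WM=3
i=2 t=0 v=6: → [0,6); WM=3
i=3 t=5 v=3: → [0,8); WM=5
i=4 t=7 v=7: → [0,10); WM=7
i=5 t=8 v=2: → [0,11); WM=8
i=6 t=5 v=3: → [0,11); WM=8
i=7 t=4 v=6: DROP (t<8-3); WM=8
i=8 t=11 v=6: → [11,14); WM=11
i=9 t=8 v=9: → [0,11); WM=11
i=10 t=13 v=4: → [11,16); WM=13
i=11 t=13 v=8: → [11,16); WM=13
i=12 t=15 v=1: → [11,18); WM=15
i=13 t=8 v=5: DROP (t<15-3); WM=15
i=14 t=15 v=2: → [11,18); WM=15
i=15 t=15 v=7: → [11,18); WM=15
i=16 t=15 v=7: → [11,18); WM=15
i=17 t=16 v=4: → [11,19); WM=16
i=18 t=20 v=3: → [20,23); WM=20
i=19 t=26 v=1: → [26,29); WM=26
i=20 t=24 v=6: → [24,29); WM=26
i=21 t=19 v=1: DROP (t<26-3); WM=26
i=22 t=16 v=5: DROP (t<26-3); WM=26
i=23 t=18 v=2: DROP (t<26-3); WM=26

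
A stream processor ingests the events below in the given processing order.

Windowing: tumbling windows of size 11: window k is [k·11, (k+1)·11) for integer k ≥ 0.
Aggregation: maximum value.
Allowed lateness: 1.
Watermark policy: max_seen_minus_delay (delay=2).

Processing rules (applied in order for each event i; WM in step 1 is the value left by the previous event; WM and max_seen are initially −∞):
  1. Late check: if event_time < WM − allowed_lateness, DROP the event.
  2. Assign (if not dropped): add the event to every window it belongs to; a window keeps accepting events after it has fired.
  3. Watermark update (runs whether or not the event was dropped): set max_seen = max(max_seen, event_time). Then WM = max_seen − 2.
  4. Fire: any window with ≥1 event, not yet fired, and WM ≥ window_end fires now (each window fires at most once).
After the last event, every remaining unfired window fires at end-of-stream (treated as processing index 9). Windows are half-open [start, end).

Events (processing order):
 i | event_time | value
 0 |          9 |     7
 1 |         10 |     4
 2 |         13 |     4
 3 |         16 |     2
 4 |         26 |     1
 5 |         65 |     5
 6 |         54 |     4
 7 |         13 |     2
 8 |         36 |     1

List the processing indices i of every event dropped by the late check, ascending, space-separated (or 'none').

i=0 t=9 v=7: → [0,11); WM=7
i=1 t=10 v=4: → [0,11); WM=8
i=2 t=13 v=4: → [11,22); WM=11; [0,11) fires=7
i=3 t=16 v=2: → [11,22); WM=14
i=4 t=26 v=1: → [22,33); WM=24; [11,22) fires=4
i=5 t=65 v=5: → [55,66); WM=63; [22,33) fires=1
i=6 t=54 v=4: DROP (t<63-1); WM=63
i=7 t=13 v=2: DROP (t<63-1); WM=63
i=8 t=36 v=1: DROP (t<63-1); WM=63

6 7 8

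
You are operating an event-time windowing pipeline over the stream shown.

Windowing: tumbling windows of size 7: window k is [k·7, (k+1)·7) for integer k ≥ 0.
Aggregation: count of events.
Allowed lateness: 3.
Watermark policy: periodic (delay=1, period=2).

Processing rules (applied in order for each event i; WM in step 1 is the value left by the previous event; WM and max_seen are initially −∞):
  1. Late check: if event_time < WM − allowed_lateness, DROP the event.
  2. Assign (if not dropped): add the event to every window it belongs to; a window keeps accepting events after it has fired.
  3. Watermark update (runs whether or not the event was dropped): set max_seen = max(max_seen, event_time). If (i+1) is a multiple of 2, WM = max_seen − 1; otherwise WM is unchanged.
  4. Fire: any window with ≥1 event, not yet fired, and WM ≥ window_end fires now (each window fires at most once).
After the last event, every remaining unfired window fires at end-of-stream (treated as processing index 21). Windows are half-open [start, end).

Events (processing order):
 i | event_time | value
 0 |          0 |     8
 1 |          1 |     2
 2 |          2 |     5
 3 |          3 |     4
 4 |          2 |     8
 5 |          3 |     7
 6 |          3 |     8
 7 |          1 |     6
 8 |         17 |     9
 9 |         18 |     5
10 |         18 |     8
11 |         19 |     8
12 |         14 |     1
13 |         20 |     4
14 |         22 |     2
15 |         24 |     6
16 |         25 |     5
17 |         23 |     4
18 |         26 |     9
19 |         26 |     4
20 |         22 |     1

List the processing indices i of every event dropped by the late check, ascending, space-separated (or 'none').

12

i=0 t=0 v=8: → [0,7); WM=−∞
i=1 t=1 v=2: → [0,7); WM=0
i=2 t=2 v=5: → [0,7); WM=0
i=3 t=3 v=4: → [0,7); WM=2
i=4 t=2 v=8: → [0,7); WM=2
i=5 t=3 v=7: → [0,7); WM=2
i=6 t=3 v=8: → [0,7); WM=2
i=7 t=1 v=6: → [0,7); WM=2
i=8 t=17 v=9: → [14,21); WM=2
i=9 t=18 v=5: → [14,21); WM=17; [0,7) fires=8
i=10 t=18 v=8: → [14,21); WM=17
i=11 t=19 v=8: → [14,21); WM=18
i=12 t=14 v=1: DROP (t<18-3); WM=18
i=13 t=20 v=4: → [14,21); WM=19
i=14 t=22 v=2: → [21,28); WM=19
i=15 t=24 v=6: → [21,28); WM=23; [14,21) fires=5
i=16 t=25 v=5: → [21,28); WM=23
i=17 t=23 v=4: → [21,28); WM=24
i=18 t=26 v=9: → [21,28); WM=24
i=19 t=26 v=4: → [21,28); WM=25
i=20 t=22 v=1: → [21,28); WM=25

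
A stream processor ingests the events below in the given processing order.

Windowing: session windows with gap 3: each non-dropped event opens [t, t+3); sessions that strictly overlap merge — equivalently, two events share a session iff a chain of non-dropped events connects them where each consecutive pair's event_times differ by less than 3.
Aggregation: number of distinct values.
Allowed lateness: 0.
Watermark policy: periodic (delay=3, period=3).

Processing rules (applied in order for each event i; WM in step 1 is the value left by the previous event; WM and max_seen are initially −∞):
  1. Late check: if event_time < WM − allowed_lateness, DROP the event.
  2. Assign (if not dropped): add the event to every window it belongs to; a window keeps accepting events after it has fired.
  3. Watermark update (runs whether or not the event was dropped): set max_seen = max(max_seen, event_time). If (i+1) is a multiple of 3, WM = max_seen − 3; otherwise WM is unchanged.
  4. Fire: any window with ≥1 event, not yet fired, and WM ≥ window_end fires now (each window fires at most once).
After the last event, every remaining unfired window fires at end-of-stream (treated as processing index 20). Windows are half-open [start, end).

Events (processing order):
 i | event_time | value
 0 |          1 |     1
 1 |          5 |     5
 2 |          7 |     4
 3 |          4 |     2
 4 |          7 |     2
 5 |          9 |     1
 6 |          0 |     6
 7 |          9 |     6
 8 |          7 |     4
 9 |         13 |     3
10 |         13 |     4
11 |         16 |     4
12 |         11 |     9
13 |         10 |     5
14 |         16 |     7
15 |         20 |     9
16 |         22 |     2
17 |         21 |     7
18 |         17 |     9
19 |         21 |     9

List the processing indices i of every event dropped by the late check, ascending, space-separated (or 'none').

6 12 13 18

i=0 t=1 v=1: → [1,4); WM=−∞
i=1 t=5 v=5: → [5,8); WM=−∞
i=2 t=7 v=4: → [5,10); WM=4
i=3 t=4 v=2: → [4,10); WM=4
i=4 t=7 v=2: → [4,10); WM=4
i=5 t=9 v=1: → [4,12); WM=6
i=6 t=0 v=6: DROP (t<6-0); WM=6
i=7 t=9 v=6: → [4,12); WM=6
i=8 t=7 v=4: → [4,12); WM=6
i=9 t=13 v=3: → [13,16); WM=6
i=10 t=13 v=4: → [13,16); WM=6
i=11 t=16 v=4: → [16,19); WM=13
i=12 t=11 v=9: DROP (t<13-0); WM=13
i=13 t=10 v=5: DROP (t<13-0); WM=13
i=14 t=16 v=7: → [16,19); WM=13
i=15 t=20 v=9: → [20,23); WM=13
i=16 t=22 v=2: → [20,25); WM=13
i=17 t=21 v=7: → [20,25); WM=19
i=18 t=17 v=9: DROP (t<19-0); WM=19
i=19 t=21 v=9: → [20,25); WM=19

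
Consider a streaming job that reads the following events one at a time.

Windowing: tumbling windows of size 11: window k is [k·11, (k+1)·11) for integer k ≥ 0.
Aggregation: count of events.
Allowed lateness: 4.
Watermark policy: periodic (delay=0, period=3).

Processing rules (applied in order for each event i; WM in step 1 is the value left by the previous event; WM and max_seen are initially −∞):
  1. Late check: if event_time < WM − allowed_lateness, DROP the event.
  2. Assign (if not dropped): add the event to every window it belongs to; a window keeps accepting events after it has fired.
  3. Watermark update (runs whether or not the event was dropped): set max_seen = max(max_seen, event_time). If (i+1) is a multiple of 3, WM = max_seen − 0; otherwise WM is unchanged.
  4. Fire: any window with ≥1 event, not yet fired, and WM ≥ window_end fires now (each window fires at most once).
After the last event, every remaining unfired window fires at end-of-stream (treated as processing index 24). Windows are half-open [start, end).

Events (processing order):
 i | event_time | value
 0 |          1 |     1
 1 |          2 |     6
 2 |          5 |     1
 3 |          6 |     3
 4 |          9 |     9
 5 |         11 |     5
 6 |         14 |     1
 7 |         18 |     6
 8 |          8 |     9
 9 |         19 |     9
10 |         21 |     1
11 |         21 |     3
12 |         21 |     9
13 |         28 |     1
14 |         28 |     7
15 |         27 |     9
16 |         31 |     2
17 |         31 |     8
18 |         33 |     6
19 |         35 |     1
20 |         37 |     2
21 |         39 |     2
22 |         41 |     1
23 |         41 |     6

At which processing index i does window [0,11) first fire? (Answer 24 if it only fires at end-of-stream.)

5

i=0 t=1 v=1: → [0,11); WM=−∞
i=1 t=2 v=6: → [0,11); WM=−∞
i=2 t=5 v=1: → [0,11); WM=5
i=3 t=6 v=3: → [0,11); WM=5
i=4 t=9 v=9: → [0,11); WM=5
i=5 t=11 v=5: → [11,22); WM=11; [0,11) fires=5
i=6 t=14 v=1: → [11,22); WM=11
i=7 t=18 v=6: → [11,22); WM=11
i=8 t=8 v=9: → [0,11); WM=18
i=9 t=19 v=9: → [11,22); WM=18
i=10 t=21 v=1: → [11,22); WM=18
i=11 t=21 v=3: → [11,22); WM=21
i=12 t=21 v=9: → [11,22); WM=21
i=13 t=28 v=1: → [22,33); WM=21
i=14 t=28 v=7: → [22,33); WM=28; [11,22) fires=7
i=15 t=27 v=9: → [22,33); WM=28
i=16 t=31 v=2: → [22,33); WM=28
i=17 t=31 v=8: → [22,33); WM=31
i=18 t=33 v=6: → [33,44); WM=31
i=19 t=35 v=1: → [33,44); WM=31
i=20 t=37 v=2: → [33,44); WM=37; [22,33) fires=5
i=21 t=39 v=2: → [33,44); WM=37
i=22 t=41 v=1: → [33,44); WM=37
i=23 t=41 v=6: → [33,44); WM=41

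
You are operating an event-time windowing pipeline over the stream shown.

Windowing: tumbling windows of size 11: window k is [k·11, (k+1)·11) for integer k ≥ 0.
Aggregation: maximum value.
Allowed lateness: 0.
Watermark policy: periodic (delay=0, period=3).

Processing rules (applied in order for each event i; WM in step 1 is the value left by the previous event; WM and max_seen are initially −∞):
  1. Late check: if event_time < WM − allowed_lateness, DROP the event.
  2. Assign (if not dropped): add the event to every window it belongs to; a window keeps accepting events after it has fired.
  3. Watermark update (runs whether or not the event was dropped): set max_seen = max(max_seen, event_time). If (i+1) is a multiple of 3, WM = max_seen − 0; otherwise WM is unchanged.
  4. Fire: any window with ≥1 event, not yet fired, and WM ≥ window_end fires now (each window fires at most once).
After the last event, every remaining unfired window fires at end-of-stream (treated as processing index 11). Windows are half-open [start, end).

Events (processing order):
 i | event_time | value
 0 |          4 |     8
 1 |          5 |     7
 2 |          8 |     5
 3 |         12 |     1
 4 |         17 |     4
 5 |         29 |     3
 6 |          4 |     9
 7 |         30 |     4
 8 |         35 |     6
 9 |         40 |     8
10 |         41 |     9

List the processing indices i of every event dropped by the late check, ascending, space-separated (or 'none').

i=0 t=4 v=8: → [0,11); WM=−∞
i=1 t=5 v=7: → [0,11); WM=−∞
i=2 t=8 v=5: → [0,11); WM=8
i=3 t=12 v=1: → [11,22); WM=8
i=4 t=17 v=4: → [11,22); WM=8
i=5 t=29 v=3: → [22,33); WM=29; [0,11) fires=8 [11,22) fires=4
i=6 t=4 v=9: DROP (t<29-0); WM=29
i=7 t=30 v=4: → [22,33); WM=29
i=8 t=35 v=6: → [33,44); WM=35; [22,33) fires=4
i=9 t=40 v=8: → [33,44); WM=35
i=10 t=41 v=9: → [33,44); WM=35

6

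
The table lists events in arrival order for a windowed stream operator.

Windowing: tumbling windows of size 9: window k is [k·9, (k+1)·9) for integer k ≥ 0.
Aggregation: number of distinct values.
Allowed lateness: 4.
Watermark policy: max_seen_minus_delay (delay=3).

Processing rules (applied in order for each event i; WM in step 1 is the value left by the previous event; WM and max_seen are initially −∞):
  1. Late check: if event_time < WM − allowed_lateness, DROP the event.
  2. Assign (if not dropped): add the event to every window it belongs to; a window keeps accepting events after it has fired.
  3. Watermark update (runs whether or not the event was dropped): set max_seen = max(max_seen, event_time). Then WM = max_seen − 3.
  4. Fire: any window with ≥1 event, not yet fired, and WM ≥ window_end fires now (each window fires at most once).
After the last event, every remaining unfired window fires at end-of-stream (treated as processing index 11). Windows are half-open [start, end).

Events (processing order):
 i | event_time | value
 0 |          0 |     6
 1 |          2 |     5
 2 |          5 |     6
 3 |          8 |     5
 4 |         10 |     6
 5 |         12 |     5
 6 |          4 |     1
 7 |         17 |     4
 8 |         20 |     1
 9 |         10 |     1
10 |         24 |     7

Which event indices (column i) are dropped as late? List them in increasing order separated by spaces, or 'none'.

6 9

i=0 t=0 v=6: → [0,9); WM=-3
i=1 t=2 v=5: → [0,9); WM=-1
i=2 t=5 v=6: → [0,9); WM=2
i=3 t=8 v=5: → [0,9); WM=5
i=4 t=10 v=6: → [9,18); WM=7
i=5 t=12 v=5: → [9,18); WM=9; [0,9) fires=2
i=6 t=4 v=1: DROP (t<9-4); WM=9
i=7 t=17 v=4: → [9,18); WM=14
i=8 t=20 v=1: → [18,27); WM=17
i=9 t=10 v=1: DROP (t<17-4); WM=17
i=10 t=24 v=7: → [18,27); WM=21; [9,18) fires=3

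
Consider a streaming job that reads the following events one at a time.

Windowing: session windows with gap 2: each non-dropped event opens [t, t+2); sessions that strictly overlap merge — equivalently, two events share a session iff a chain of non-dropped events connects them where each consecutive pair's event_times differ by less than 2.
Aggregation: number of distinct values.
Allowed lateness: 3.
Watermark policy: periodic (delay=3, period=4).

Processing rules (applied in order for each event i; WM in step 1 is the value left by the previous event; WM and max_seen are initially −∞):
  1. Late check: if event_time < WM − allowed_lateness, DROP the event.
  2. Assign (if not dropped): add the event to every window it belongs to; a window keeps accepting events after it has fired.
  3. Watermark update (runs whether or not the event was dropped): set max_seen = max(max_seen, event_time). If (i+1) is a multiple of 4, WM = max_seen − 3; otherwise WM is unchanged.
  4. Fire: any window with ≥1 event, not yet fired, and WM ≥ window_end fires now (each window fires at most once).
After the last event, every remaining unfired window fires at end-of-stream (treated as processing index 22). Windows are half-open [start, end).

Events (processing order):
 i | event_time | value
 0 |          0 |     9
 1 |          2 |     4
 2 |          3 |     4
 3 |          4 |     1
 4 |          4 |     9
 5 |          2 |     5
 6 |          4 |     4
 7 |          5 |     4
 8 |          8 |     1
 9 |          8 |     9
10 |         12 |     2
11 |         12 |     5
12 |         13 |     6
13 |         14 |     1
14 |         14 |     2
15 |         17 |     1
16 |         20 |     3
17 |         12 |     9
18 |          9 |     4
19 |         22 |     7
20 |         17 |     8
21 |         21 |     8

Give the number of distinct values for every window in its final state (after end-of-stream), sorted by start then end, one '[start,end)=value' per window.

[0,2)=1 [2,7)=4 [8,10)=2 [12,16)=5 [17,19)=2 [20,24)=3

i=0 t=0 v=9: → [0,2); WM=−∞
i=1 t=2 v=4: → [2,4); WM=−∞
i=2 t=3 v=4: → [2,5); WM=−∞
i=3 t=4 v=1: → [2,6); WM=1
i=4 t=4 v=9: → [2,6); WM=1
i=5 t=2 v=5: → [2,6); WM=1
i=6 t=4 v=4: → [2,6); WM=1
i=7 t=5 v=4: → [2,7); WM=2
i=8 t=8 v=1: → [8,10); WM=2
i=9 t=8 v=9: → [8,10); WM=2
i=10 t=12 v=2: → [12,14); WM=2
i=11 t=12 v=5: → [12,14); WM=9
i=12 t=13 v=6: → [12,15); WM=9
i=13 t=14 v=1: → [12,16); WM=9
i=14 t=14 v=2: → [12,16); WM=9
i=15 t=17 v=1: → [17,19); WM=14
i=16 t=20 v=3: → [20,22); WM=14
i=17 t=12 v=9: → [12,16); WM=14
i=18 t=9 v=4: DROP (t<14-3); WM=14
i=19 t=22 v=7: → [22,24); WM=19
i=20 t=17 v=8: → [17,19); WM=19
i=21 t=21 v=8: → [20,24); WM=19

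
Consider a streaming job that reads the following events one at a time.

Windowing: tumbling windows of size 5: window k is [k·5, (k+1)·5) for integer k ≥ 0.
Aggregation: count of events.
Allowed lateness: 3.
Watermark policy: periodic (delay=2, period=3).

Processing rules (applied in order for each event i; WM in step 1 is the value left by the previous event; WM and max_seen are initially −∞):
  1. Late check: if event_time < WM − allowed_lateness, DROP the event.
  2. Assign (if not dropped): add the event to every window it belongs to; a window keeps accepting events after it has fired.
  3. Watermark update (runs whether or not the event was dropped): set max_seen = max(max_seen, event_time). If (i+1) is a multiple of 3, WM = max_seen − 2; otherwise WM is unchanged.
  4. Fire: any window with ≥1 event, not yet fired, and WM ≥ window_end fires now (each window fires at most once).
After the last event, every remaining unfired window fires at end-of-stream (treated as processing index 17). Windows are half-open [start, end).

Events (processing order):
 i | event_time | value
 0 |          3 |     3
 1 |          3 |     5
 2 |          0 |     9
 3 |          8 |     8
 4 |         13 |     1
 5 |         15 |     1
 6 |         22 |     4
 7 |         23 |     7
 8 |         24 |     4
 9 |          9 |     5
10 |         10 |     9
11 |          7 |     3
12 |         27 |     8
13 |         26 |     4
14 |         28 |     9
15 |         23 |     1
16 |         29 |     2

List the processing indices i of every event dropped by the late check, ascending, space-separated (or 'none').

9 10 11

i=0 t=3 v=3: → [0,5); WM=−∞
i=1 t=3 v=5: → [0,5); WM=−∞
i=2 t=0 v=9: → [0,5); WM=1
i=3 t=8 v=8: → [5,10); WM=1
i=4 t=13 v=1: → [10,15); WM=1
i=5 t=15 v=1: → [15,20); WM=13; [0,5) fires=3 [5,10) fires=1
i=6 t=22 v=4: → [20,25); WM=13
i=7 t=23 v=7: → [20,25); WM=13
i=8 t=24 v=4: → [20,25); WM=22; [10,15) fires=1 [15,20) fires=1
i=9 t=9 v=5: DROP (t<22-3); WM=22
i=10 t=10 v=9: DROP (t<22-3); WM=22
i=11 t=7 v=3: DROP (t<22-3); WM=22
i=12 t=27 v=8: → [25,30); WM=22
i=13 t=26 v=4: → [25,30); WM=22
i=14 t=28 v=9: → [25,30); WM=26; [20,25) fires=3
i=15 t=23 v=1: → [20,25); WM=26
i=16 t=29 v=2: → [25,30); WM=26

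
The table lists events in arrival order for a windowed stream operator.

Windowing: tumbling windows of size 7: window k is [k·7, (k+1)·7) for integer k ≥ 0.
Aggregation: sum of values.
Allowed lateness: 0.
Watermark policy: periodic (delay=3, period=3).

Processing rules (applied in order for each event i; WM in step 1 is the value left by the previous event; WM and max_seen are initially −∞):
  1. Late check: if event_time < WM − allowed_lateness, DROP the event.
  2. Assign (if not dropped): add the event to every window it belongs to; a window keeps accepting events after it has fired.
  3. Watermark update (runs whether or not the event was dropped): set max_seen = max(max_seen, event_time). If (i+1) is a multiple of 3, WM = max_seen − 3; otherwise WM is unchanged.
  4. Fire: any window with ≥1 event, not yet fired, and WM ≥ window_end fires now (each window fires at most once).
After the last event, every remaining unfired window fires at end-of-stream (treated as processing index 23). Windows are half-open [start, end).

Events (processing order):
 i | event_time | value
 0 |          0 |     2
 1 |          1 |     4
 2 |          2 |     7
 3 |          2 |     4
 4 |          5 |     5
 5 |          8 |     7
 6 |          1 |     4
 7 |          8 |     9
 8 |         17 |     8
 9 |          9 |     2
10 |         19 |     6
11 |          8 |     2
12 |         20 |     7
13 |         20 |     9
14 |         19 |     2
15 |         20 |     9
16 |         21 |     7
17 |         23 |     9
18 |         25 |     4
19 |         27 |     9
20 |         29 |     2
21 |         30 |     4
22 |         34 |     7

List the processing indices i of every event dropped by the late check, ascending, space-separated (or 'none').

i=0 t=0 v=2: → [0,7); WM=−∞
i=1 t=1 v=4: → [0,7); WM=−∞
i=2 t=2 v=7: → [0,7); WM=-1
i=3 t=2 v=4: → [0,7); WM=-1
i=4 t=5 v=5: → [0,7); WM=-1
i=5 t=8 v=7: → [7,14); WM=5
i=6 t=1 v=4: DROP (t<5-0); WM=5
i=7 t=8 v=9: → [7,14); WM=5
i=8 t=17 v=8: → [14,21); WM=14; [0,7) fires=22 [7,14) fires=16
i=9 t=9 v=2: DROP (t<14-0); WM=14
i=10 t=19 v=6: → [14,21); WM=14
i=11 t=8 v=2: DROP (t<14-0); WM=16
i=12 t=20 v=7: → [14,21); WM=16
i=13 t=20 v=9: → [14,21); WM=16
i=14 t=19 v=2: → [14,21); WM=17
i=15 t=20 v=9: → [14,21); WM=17
i=16 t=21 v=7: → [21,28); WM=17
i=17 t=23 v=9: → [21,28); WM=20
i=18 t=25 v=4: → [21,28); WM=20
i=19 t=27 v=9: → [21,28); WM=20
i=20 t=29 v=2: → [28,35); WM=26; [14,21) fires=41
i=21 t=30 v=4: → [28,35); WM=26
i=22 t=34 v=7: → [28,35); WM=26

6 9 11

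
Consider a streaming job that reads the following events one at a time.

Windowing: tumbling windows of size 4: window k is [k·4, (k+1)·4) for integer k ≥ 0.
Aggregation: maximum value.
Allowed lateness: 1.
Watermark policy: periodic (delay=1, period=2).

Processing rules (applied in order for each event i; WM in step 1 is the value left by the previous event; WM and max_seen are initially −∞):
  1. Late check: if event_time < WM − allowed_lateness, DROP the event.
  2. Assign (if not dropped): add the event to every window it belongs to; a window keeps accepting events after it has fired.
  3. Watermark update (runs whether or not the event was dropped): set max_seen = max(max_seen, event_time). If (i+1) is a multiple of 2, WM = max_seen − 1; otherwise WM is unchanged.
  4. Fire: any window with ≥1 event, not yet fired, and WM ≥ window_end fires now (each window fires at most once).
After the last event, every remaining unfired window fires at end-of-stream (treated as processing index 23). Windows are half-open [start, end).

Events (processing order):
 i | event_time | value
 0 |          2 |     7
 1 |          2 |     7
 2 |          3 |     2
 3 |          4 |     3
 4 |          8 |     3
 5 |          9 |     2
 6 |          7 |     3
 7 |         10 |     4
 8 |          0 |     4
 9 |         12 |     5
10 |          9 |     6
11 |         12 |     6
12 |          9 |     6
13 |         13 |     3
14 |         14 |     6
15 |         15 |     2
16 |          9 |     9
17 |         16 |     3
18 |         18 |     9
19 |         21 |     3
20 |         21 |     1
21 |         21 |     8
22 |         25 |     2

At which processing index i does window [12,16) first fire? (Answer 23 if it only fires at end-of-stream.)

19

i=0 t=2 v=7: → [0,4); WM=−∞
i=1 t=2 v=7: → [0,4); WM=1
i=2 t=3 v=2: → [0,4); WM=1
i=3 t=4 v=3: → [4,8); WM=3
i=4 t=8 v=3: → [8,12); WM=3
i=5 t=9 v=2: → [8,12); WM=8; [0,4) fires=7 [4,8) fires=3
i=6 t=7 v=3: → [4,8); WM=8
i=7 t=10 v=4: → [8,12); WM=9
i=8 t=0 v=4: DROP (t<9-1); WM=9
i=9 t=12 v=5: → [12,16); WM=11
i=10 t=9 v=6: DROP (t<11-1); WM=11
i=11 t=12 v=6: → [12,16); WM=11
i=12 t=9 v=6: DROP (t<11-1); WM=11
i=13 t=13 v=3: → [12,16); WM=12; [8,12) fires=4
i=14 t=14 v=6: → [12,16); WM=12
i=15 t=15 v=2: → [12,16); WM=14
i=16 t=9 v=9: DROP (t<14-1); WM=14
i=17 t=16 v=3: → [16,20); WM=15
i=18 t=18 v=9: → [16,20); WM=15
i=19 t=21 v=3: → [20,24); WM=20; [12,16) fires=6 [16,20) fires=9
i=20 t=21 v=1: → [20,24); WM=20
i=21 t=21 v=8: → [20,24); WM=20
i=22 t=25 v=2: → [24,28); WM=20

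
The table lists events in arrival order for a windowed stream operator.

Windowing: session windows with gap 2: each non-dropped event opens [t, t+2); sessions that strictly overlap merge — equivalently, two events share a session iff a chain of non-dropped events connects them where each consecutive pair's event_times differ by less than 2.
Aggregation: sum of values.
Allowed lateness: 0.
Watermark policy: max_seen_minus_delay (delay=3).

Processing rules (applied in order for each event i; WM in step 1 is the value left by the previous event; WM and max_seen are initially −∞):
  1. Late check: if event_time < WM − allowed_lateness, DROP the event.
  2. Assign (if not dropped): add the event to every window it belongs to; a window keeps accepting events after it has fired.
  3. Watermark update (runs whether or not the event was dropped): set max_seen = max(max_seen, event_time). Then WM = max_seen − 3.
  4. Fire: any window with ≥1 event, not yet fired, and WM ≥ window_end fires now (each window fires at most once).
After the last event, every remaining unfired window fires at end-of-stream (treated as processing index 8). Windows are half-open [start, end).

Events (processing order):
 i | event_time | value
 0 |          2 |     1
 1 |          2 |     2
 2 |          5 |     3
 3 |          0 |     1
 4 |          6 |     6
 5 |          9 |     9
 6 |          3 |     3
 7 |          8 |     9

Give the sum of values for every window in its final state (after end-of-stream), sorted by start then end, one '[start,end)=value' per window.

i=0 t=2 v=1: → [2,4); WM=-1
i=1 t=2 v=2: → [2,4); WM=-1
i=2 t=5 v=3: → [5,7); WM=2
i=3 t=0 v=1: DROP (t<2-0); WM=2
i=4 t=6 v=6: → [5,8); WM=3
i=5 t=9 v=9: → [9,11); WM=6
i=6 t=3 v=3: DROP (t<6-0); WM=6
i=7 t=8 v=9: → [8,11); WM=6

[2,4)=3 [5,8)=9 [8,11)=18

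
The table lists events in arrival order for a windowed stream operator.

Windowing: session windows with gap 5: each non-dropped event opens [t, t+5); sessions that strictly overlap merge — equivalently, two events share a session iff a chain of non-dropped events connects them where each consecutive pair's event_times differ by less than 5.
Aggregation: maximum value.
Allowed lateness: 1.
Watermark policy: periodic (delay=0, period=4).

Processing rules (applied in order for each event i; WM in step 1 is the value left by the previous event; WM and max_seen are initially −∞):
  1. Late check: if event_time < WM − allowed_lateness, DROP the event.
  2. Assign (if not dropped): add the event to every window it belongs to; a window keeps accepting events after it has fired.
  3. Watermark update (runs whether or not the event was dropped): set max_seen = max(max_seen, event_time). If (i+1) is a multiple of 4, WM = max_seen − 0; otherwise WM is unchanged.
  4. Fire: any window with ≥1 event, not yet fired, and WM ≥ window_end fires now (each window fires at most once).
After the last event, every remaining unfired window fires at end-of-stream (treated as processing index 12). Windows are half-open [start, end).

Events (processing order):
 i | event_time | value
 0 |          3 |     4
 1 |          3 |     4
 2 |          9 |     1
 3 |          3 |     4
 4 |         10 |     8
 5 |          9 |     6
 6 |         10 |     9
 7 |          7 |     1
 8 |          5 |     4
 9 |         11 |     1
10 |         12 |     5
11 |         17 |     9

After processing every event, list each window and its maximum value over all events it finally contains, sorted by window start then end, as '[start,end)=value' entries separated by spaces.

i=0 t=3 v=4: → [3,8); WM=−∞
i=1 t=3 v=4: → [3,8); WM=−∞
i=2 t=9 v=1: → [9,14); WM=−∞
i=3 t=3 v=4: → [3,8); WM=9
i=4 t=10 v=8: → [9,15); WM=9
i=5 t=9 v=6: → [9,15); WM=9
i=6 t=10 v=9: → [9,15); WM=9
i=7 t=7 v=1: DROP (t<9-1); WM=10
i=8 t=5 v=4: DROP (t<10-1); WM=10
i=9 t=11 v=1: → [9,16); WM=10
i=10 t=12 v=5: → [9,17); WM=10
i=11 t=17 v=9: → [17,22); WM=17

[3,8)=4 [9,17)=9 [17,22)=9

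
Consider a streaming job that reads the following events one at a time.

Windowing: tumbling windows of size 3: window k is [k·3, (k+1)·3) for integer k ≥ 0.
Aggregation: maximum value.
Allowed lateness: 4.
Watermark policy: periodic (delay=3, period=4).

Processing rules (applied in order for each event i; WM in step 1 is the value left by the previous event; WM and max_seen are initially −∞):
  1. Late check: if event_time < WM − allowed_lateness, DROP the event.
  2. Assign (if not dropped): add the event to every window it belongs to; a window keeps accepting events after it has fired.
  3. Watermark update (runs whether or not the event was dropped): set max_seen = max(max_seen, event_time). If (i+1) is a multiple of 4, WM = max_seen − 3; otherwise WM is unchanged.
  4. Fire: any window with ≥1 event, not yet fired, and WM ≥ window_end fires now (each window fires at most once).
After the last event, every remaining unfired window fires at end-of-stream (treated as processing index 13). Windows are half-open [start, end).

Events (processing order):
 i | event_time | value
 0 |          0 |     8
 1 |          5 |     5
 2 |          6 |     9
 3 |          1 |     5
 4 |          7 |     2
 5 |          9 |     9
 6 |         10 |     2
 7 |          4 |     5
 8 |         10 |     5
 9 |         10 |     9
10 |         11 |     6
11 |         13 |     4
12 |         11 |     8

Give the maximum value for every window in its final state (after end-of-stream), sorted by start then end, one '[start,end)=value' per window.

i=0 t=0 v=8: → [0,3); WM=−∞
i=1 t=5 v=5: → [3,6); WM=−∞
i=2 t=6 v=9: → [6,9); WM=−∞
i=3 t=1 v=5: → [0,3); WM=3; [0,3) fires=8
i=4 t=7 v=2: → [6,9); WM=3
i=5 t=9 v=9: → [9,12); WM=3
i=6 t=10 v=2: → [9,12); WM=3
i=7 t=4 v=5: → [3,6); WM=7; [3,6) fires=5
i=8 t=10 v=5: → [9,12); WM=7
i=9 t=10 v=9: → [9,12); WM=7
i=10 t=11 v=6: → [9,12); WM=7
i=11 t=13 v=4: → [12,15); WM=10; [6,9) fires=9
i=12 t=11 v=8: → [9,12); WM=10

[0,3)=8 [3,6)=5 [6,9)=9 [9,12)=9 [12,15)=4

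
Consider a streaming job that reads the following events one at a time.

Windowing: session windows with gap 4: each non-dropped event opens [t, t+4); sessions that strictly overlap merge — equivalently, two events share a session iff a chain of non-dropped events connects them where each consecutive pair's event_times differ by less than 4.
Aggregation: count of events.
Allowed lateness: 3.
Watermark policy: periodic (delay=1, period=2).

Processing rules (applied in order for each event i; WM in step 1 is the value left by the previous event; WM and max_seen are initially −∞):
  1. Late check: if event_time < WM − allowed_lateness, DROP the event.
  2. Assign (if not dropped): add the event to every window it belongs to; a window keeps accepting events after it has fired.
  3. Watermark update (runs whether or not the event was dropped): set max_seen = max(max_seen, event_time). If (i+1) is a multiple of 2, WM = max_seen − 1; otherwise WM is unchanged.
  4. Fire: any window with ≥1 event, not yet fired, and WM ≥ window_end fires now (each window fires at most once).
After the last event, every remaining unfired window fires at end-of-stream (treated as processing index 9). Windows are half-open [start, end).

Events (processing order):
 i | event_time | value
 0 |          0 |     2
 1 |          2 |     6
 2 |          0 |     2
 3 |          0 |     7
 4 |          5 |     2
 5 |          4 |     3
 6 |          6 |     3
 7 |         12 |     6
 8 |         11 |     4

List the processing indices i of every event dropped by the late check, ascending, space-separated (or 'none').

none

i=0 t=0 v=2: → [0,4); WM=−∞
i=1 t=2 v=6: → [0,6); WM=1
i=2 t=0 v=2: → [0,6); WM=1
i=3 t=0 v=7: → [0,6); WM=1
i=4 t=5 v=2: → [0,9); WM=1
i=5 t=4 v=3: → [0,9); WM=4
i=6 t=6 v=3: → [0,10); WM=4
i=7 t=12 v=6: → [12,16); WM=11
i=8 t=11 v=4: → [11,16); WM=11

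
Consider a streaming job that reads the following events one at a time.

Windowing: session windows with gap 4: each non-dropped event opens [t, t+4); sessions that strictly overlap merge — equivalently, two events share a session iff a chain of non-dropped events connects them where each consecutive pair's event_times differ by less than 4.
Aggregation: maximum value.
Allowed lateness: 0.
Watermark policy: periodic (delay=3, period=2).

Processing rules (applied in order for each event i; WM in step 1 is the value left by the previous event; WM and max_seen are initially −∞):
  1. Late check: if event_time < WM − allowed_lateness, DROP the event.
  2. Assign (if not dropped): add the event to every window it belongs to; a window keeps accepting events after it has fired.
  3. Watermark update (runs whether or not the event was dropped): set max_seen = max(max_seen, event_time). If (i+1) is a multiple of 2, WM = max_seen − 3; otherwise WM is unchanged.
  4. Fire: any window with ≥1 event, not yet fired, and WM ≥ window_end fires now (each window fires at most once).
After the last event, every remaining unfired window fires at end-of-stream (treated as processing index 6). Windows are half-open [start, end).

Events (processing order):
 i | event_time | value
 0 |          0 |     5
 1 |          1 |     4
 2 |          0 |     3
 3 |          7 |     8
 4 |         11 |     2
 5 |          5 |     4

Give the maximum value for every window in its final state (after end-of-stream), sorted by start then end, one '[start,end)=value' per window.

[0,5)=5 [5,11)=8 [11,15)=2

i=0 t=0 v=5: → [0,4); WM=−∞
i=1 t=1 v=4: → [0,5); WM=-2
i=2 t=0 v=3: → [0,5); WM=-2
i=3 t=7 v=8: → [7,11); WM=4
i=4 t=11 v=2: → [11,15); WM=4
i=5 t=5 v=4: → [5,11); WM=8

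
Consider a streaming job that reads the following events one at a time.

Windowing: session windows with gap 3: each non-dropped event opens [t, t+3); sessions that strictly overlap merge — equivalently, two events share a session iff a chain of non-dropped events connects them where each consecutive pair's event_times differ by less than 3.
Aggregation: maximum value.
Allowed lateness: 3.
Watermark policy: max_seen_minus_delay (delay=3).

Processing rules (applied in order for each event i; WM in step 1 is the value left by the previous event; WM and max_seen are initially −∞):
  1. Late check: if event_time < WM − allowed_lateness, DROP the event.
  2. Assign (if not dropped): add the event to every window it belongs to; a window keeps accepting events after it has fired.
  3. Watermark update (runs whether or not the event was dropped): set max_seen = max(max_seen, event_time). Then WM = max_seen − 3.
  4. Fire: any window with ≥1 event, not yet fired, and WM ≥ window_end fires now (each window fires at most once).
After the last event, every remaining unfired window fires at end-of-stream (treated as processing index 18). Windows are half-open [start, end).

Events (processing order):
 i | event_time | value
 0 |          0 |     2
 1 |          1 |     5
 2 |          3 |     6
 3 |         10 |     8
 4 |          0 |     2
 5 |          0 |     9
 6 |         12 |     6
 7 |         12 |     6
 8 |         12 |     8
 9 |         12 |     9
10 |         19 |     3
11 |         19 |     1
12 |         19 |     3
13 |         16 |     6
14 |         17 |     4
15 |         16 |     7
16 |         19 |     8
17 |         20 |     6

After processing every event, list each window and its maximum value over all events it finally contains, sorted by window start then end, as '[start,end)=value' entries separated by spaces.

i=0 t=0 v=2: → [0,3); WM=-3
i=1 t=1 v=5: → [0,4); WM=-2
i=2 t=3 v=6: → [0,6); WM=0
i=3 t=10 v=8: → [10,13); WM=7
i=4 t=0 v=2: DROP (t<7-3); WM=7
i=5 t=0 v=9: DROP (t<7-3); WM=7
i=6 t=12 v=6: → [10,15); WM=9
i=7 t=12 v=6: → [10,15); WM=9
i=8 t=12 v=8: → [10,15); WM=9
i=9 t=12 v=9: → [10,15); WM=9
i=10 t=19 v=3: → [19,22); WM=16
i=11 t=19 v=1: → [19,22); WM=16
i=12 t=19 v=3: → [19,22); WM=16
i=13 t=16 v=6: → [16,19); WM=16
i=14 t=17 v=4: → [16,22); WM=16
i=15 t=16 v=7: → [16,22); WM=16
i=16 t=19 v=8: → [16,22); WM=16
i=17 t=20 v=6: → [16,23); WM=17

[0,6)=6 [10,15)=9 [16,23)=8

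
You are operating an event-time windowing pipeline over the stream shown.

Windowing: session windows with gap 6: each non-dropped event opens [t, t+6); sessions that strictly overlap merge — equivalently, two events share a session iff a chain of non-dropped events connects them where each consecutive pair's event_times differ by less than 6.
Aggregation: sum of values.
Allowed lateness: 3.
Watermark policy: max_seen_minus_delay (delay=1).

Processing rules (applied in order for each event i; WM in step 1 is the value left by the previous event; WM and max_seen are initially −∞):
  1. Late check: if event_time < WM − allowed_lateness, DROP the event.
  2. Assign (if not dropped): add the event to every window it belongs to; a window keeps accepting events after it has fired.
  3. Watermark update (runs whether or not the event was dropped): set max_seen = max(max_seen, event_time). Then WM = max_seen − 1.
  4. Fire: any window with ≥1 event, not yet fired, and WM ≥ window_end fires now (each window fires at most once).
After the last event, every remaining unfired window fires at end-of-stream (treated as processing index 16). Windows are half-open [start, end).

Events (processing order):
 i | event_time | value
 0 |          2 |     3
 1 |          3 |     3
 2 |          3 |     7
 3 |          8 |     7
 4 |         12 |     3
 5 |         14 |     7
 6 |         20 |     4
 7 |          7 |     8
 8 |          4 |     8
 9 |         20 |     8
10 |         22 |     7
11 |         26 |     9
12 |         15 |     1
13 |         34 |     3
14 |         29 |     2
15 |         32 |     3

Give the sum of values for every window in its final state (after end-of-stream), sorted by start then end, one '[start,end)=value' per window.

[2,20)=30 [20,32)=28 [32,40)=6

i=0 t=2 v=3: → [2,8); WM=1
i=1 t=3 v=3: → [2,9); WM=2
i=2 t=3 v=7: → [2,9); WM=2
i=3 t=8 v=7: → [2,14); WM=7
i=4 t=12 v=3: → [2,18); WM=11
i=5 t=14 v=7: → [2,20); WM=13
i=6 t=20 v=4: → [20,26); WM=19
i=7 t=7 v=8: DROP (t<19-3); WM=19
i=8 t=4 v=8: DROP (t<19-3); WM=19
i=9 t=20 v=8: → [20,26); WM=19
i=10 t=22 v=7: → [20,28); WM=21
i=11 t=26 v=9: → [20,32); WM=25
i=12 t=15 v=1: DROP (t<25-3); WM=25
i=13 t=34 v=3: → [34,40); WM=33
i=14 t=29 v=2: DROP (t<33-3); WM=33
i=15 t=32 v=3: → [32,40); WM=33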